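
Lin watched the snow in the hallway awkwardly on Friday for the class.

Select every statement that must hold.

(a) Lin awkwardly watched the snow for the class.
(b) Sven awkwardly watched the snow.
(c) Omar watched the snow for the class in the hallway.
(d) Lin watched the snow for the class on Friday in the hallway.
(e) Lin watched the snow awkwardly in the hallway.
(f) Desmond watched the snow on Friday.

(a), (d), (e)

(a) Entailed — the original entails any weakening of itself; this just drops 'on Friday', 'in the hallway'.
(b) Not entailed — the passage has Lin watching the snow, not Sven.
(c) Not entailed — the passage has Lin watching the snow, not Omar.
(d) Entailed — every conjunct here is already in the original watching event.
(e) Entailed — every conjunct here is already in the original watching event.
(f) Not entailed — the passage has Lin watching the snow, not Desmond.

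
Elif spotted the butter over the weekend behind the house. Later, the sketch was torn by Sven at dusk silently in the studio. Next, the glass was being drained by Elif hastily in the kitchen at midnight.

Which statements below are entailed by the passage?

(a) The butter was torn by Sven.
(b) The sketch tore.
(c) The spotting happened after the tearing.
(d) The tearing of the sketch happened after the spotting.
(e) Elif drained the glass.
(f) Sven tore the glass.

(a) Not entailed — Sven tore the sketch, not the butter; the butter belongs to the spotting event.
(b) Entailed — 'Sven tore the sketch' is causative; it entails the inchoative 'the sketch tore'.
(c) Not entailed — the narrative places the spotting before the tearing, not after.
(d) Entailed — the narrative places the spotting before the tearing.
(e) Not entailed — 'was draining' is progressive on an accomplishment; it does not entail the completed 'drained'.
(f) Not entailed — Sven tore the sketch, not the glass; the glass belongs to the draining event.

(b), (d)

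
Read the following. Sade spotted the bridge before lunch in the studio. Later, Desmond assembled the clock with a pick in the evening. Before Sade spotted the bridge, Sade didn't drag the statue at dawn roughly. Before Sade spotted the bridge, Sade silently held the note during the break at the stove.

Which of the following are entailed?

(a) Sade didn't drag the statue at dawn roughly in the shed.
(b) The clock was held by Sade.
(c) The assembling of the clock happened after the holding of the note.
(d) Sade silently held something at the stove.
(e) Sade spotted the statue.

(a), (c), (d)

(a) Entailed — under negation, adding a further restriction is entailed: if no such dragging event occurred, none occurred in the shed either.
(b) Not entailed — Sade held the note, not the clock; the clock belongs to the assembling event.
(c) Entailed — the narrative places the holding before the assembling.
(d) Entailed — this follows by dropping conjuncts from the holding event's description.
(e) Not entailed — Sade spotted the bridge, not the statue; the statue belongs to the dragging event.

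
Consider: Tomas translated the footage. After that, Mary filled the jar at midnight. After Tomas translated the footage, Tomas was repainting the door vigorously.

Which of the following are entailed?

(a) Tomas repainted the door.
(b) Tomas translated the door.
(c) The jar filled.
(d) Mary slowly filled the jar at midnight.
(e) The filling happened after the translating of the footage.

(c), (e)

(a) Not entailed — 'was repainting' is progressive on an accomplishment; it does not entail the completed 'repainted'.
(b) Not entailed — Tomas translated the footage, not the door; the door belongs to the repainting event.
(c) Entailed — 'Mary filled the jar' is causative; it entails the inchoative 'the jar filled'.
(d) Not entailed — 'slowly' adds information not in the original event.
(e) Entailed — the narrative places the translating before the filling.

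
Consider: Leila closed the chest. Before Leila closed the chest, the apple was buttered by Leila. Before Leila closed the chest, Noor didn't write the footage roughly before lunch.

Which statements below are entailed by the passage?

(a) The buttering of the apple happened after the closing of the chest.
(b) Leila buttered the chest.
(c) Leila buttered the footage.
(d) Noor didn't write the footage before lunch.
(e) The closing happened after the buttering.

(e)

(a) Not entailed — the narrative places the buttering before the closing, not after.
(b) Not entailed — Leila buttered the apple, not the chest; the chest belongs to the closing event.
(c) Not entailed — Leila buttered the apple, not the footage; the footage belongs to the writing event.
(d) Not entailed — dropping 'roughly' under negation is not valid — the original leaves open that Noor wrote the footage some other way.
(e) Entailed — the narrative places the buttering before the closing.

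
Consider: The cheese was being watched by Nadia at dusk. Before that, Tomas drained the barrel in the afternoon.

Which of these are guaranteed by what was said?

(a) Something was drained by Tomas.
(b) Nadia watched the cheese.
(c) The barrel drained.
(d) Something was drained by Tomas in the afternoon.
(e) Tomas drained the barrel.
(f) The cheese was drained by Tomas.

(a) Entailed — every conjunct here is already in the original draining event.
(b) Entailed — 'watch' is an activity; 'was watching' entails that some watching happened, so 'watched' holds.
(c) Entailed — 'Tomas drained the barrel' is causative; it entails the inchoative 'the barrel drained'.
(d) Entailed — the original entails any weakening of itself; this just generalizes the patient.
(e) Entailed — the original entails any weakening of itself; this just drops 'in the afternoon'.
(f) Not entailed — Tomas drained the barrel, not the cheese; the cheese belongs to the watching event.

(a), (b), (c), (d), (e)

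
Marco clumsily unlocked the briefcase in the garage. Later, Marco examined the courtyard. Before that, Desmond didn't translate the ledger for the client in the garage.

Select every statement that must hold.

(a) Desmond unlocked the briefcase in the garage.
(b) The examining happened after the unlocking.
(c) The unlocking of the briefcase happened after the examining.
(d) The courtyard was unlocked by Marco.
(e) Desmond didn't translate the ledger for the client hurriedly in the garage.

(b), (e)

(a) Not entailed — the passage has Marco unlocking the briefcase, not Desmond.
(b) Entailed — the narrative places the unlocking before the examining.
(c) Not entailed — the narrative places the unlocking before the examining, not after.
(d) Not entailed — Marco unlocked the briefcase, not the courtyard; the courtyard belongs to the examining event.
(e) Entailed — under negation, adding a further restriction is entailed: if no such translating event occurred, none occurred hurriedly either.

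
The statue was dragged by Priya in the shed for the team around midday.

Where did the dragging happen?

in the shed

'in the shed' marks the location of the dragging event.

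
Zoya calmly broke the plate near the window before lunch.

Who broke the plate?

Zoya

'Zoya' marks the agent of the breaking event.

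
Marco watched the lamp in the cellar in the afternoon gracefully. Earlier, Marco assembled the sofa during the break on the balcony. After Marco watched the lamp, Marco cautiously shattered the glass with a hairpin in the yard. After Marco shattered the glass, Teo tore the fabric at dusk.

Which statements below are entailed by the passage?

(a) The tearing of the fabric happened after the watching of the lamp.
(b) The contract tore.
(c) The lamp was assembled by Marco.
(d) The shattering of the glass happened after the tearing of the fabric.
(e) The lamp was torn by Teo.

(a)

(a) Entailed — the narrative places the watching before the tearing.
(b) Not entailed — the fabric is what tore, not the contract.
(c) Not entailed — Marco assembled the sofa, not the lamp; the lamp belongs to the watching event.
(d) Not entailed — the narrative places the shattering before the tearing, not after.
(e) Not entailed — Teo tore the fabric, not the lamp; the lamp belongs to the watching event.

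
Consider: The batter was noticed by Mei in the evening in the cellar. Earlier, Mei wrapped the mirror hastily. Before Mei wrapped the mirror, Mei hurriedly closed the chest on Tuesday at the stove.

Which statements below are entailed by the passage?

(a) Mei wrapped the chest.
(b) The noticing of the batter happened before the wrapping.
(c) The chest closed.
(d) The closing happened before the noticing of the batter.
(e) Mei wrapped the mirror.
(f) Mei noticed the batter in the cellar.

(c), (d), (e), (f)

(a) Not entailed — Mei wrapped the mirror, not the chest; the chest belongs to the closing event.
(b) Not entailed — the narrative places the wrapping before the noticing, not after.
(c) Entailed — 'Mei closed the chest' is causative; it entails the inchoative 'the chest closed'.
(d) Entailed — the narrative places the closing before the noticing.
(e) Entailed — the original entails any weakening of itself; this just drops 'hastily'.
(f) Entailed — dropping 'in the evening' leaves a sub-description the original still satisfies.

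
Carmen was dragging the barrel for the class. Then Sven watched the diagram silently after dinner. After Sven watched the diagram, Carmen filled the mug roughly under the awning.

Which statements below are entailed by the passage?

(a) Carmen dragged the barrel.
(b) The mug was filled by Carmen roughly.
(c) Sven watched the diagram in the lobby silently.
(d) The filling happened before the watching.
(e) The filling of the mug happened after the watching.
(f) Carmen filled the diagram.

(a), (b), (e)

(a) Entailed — 'drag' is an activity; 'was dragging' entails that some dragging happened, so 'dragged' holds.
(b) Entailed — dropping 'under the awning' leaves a sub-description the original still satisfies.
(c) Not entailed — 'in the lobby' adds information not in the original event.
(d) Not entailed — the narrative places the watching before the filling, not after.
(e) Entailed — the narrative places the watching before the filling.
(f) Not entailed — Carmen filled the mug, not the diagram; the diagram belongs to the watching event.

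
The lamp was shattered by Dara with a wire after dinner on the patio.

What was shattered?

the lamp

'the lamp' marks the patient of the shattering event.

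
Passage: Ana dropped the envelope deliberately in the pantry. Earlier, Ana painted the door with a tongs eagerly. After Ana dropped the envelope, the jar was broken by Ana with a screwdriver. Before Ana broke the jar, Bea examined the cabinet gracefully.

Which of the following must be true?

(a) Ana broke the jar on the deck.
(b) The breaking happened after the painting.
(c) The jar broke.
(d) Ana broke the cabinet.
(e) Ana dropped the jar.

(b), (c)

(a) Not entailed — 'on the deck' adds information not in the original event.
(b) Entailed — the narrative places the painting before the breaking.
(c) Entailed — 'Ana broke the jar' is causative; it entails the inchoative 'the jar broke'.
(d) Not entailed — Ana broke the jar, not the cabinet; the cabinet belongs to the examining event.
(e) Not entailed — Ana dropped the envelope, not the jar; the jar belongs to the breaking event.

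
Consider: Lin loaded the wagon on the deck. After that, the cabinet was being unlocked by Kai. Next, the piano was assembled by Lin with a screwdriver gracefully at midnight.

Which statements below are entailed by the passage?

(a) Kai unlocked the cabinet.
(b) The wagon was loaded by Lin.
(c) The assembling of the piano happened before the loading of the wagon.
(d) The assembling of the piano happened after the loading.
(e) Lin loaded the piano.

(b), (d)

(a) Not entailed — 'was unlocking' is progressive on an accomplishment; it does not entail the completed 'unlocked'.
(b) Entailed — this follows by dropping conjuncts from the loading event's description.
(c) Not entailed — the narrative places the loading before the assembling, not after.
(d) Entailed — the narrative places the loading before the assembling.
(e) Not entailed — Lin loaded the wagon, not the piano; the piano belongs to the assembling event.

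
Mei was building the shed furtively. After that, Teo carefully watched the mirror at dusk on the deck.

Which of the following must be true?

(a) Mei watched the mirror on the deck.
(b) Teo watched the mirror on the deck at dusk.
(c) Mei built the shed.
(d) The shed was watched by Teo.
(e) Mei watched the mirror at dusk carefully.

(b)

(a) Not entailed — the passage has Teo watching the mirror, not Mei.
(b) Entailed — this follows by dropping conjuncts from the watching event's description.
(c) Not entailed — 'was building' is progressive on an accomplishment; it does not entail the completed 'built'.
(d) Not entailed — Teo watched the mirror, not the shed; the shed belongs to the building event.
(e) Not entailed — the passage has Teo watching the mirror, not Mei.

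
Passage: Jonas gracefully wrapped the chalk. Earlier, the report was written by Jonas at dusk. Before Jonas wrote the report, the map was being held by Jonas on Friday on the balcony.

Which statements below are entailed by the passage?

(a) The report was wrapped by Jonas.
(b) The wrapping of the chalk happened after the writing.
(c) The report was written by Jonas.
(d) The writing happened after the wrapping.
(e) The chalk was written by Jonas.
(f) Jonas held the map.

(b), (c), (f)

(a) Not entailed — Jonas wrapped the chalk, not the report; the report belongs to the writing event.
(b) Entailed — the narrative places the writing before the wrapping.
(c) Entailed — the original entails any weakening of itself; this just drops 'at dusk'.
(d) Not entailed — the narrative places the writing before the wrapping, not after.
(e) Not entailed — Jonas wrote the report, not the chalk; the chalk belongs to the wrapping event.
(f) Entailed — 'hold' is an activity; 'was holding' entails that some holding happened, so 'held' holds.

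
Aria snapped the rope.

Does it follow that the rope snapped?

yes

'Aria snapped the rope' is the causative; it entails the inchoative 'the rope snapped'.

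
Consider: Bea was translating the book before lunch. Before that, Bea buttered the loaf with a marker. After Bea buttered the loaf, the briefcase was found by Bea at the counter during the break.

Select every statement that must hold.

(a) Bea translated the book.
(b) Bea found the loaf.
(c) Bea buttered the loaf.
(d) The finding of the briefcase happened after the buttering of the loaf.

(c), (d)

(a) Not entailed — 'was translating' is progressive on an accomplishment; it does not entail the completed 'translated'.
(b) Not entailed — Bea found the briefcase, not the loaf; the loaf belongs to the buttering event.
(c) Entailed — every conjunct here is already in the original buttering event.
(d) Entailed — the narrative places the buttering before the finding.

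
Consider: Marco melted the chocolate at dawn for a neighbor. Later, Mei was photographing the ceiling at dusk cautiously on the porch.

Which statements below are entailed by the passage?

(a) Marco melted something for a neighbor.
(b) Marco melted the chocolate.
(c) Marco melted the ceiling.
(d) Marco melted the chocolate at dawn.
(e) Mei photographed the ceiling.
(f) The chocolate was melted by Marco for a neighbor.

(a) Entailed — every conjunct here is already in the original melting event.
(b) Entailed — dropping 'at dawn', 'for a neighbor' leaves a sub-description the original still satisfies.
(c) Not entailed — Marco melted the chocolate, not the ceiling; the ceiling belongs to the photographing event.
(d) Entailed — every conjunct here is already in the original melting event.
(e) Not entailed — 'was photographing' is progressive on an accomplishment; it does not entail the completed 'photographed'.
(f) Entailed — this follows by dropping conjuncts from the melting event's description.

(a), (b), (d), (f)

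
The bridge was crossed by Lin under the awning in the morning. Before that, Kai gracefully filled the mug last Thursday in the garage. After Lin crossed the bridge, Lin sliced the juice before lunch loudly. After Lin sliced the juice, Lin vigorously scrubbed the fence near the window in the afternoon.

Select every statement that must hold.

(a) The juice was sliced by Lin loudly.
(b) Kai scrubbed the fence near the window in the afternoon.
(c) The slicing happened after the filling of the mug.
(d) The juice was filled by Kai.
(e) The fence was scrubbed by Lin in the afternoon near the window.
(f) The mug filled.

(a), (c), (e), (f)

(a) Entailed — the original entails any weakening of itself; this just drops 'before lunch'.
(b) Not entailed — the passage has Lin scrubbing the fence, not Kai.
(c) Entailed — the narrative places the filling before the slicing.
(d) Not entailed — Kai filled the mug, not the juice; the juice belongs to the slicing event.
(e) Entailed — the original entails any weakening of itself; this just drops 'vigorously'.
(f) Entailed — 'Kai filled the mug' is causative; it entails the inchoative 'the mug filled'.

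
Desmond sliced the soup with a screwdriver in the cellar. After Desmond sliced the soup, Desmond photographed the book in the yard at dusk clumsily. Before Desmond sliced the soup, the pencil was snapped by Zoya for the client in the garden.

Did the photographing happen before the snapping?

The narrative orders the snapping before the photographing.

no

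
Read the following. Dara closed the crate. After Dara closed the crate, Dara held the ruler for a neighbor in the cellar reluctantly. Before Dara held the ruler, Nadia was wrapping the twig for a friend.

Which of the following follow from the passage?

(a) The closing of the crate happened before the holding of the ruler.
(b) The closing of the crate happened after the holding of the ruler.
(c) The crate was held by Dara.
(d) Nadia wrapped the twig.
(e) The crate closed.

(a), (e)

(a) Entailed — the narrative places the closing before the holding.
(b) Not entailed — the narrative places the closing before the holding, not after.
(c) Not entailed — Dara held the ruler, not the crate; the crate belongs to the closing event.
(d) Not entailed — 'was wrapping' is progressive on an accomplishment; it does not entail the completed 'wrapped'.
(e) Entailed — 'Dara closed the crate' is causative; it entails the inchoative 'the crate closed'.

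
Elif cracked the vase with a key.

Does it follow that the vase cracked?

yes

'Elif cracked the vase' is the causative; it entails the inchoative 'the vase cracked'.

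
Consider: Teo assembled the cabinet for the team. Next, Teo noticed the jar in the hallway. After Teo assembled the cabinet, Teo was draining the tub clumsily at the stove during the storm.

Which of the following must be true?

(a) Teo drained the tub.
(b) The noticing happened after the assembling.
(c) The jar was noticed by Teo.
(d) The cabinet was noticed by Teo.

(a) Not entailed — 'was draining' is progressive on an accomplishment; it does not entail the completed 'drained'.
(b) Entailed — the narrative places the assembling before the noticing.
(c) Entailed — dropping 'in the hallway' leaves a sub-description the original still satisfies.
(d) Not entailed — Teo noticed the jar, not the cabinet; the cabinet belongs to the assembling event.

(b), (c)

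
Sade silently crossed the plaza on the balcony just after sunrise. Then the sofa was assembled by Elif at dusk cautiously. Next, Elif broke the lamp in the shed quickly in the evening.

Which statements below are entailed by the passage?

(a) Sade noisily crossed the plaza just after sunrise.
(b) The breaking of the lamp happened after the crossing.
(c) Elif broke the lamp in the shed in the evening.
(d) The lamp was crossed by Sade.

(b), (c)

(a) Not entailed — 'noisily' adds a manner not in (and inconsistent with) the original.
(b) Entailed — the narrative places the crossing before the breaking.
(c) Entailed — every conjunct here is already in the original breaking event.
(d) Not entailed — Sade crossed the plaza, not the lamp; the lamp belongs to the breaking event.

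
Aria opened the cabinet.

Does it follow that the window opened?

Nothing is said about any window; only the cabinet is affected.

no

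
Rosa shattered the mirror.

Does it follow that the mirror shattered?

yes

'Rosa shattered the mirror' is the causative; it entails the inchoative 'the mirror shattered'.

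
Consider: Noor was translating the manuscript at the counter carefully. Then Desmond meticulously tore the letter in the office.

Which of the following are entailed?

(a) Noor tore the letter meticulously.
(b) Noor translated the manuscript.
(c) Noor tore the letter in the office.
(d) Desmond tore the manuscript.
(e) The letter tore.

(e)

(a) Not entailed — the passage has Desmond tearing the letter, not Noor.
(b) Not entailed — 'was translating' is progressive on an accomplishment; it does not entail the completed 'translated'.
(c) Not entailed — the passage has Desmond tearing the letter, not Noor.
(d) Not entailed — Desmond tore the letter, not the manuscript; the manuscript belongs to the translating event.
(e) Entailed — 'Desmond tore the letter' is causative; it entails the inchoative 'the letter tore'.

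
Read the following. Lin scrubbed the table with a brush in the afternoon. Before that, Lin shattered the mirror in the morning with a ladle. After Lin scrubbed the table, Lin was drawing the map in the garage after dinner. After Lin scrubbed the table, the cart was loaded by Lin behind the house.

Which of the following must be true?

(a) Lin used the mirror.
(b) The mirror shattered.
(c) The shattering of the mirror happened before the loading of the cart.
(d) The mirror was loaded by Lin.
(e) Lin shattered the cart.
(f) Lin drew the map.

(a) Not entailed — the mirror is the patient, not an instrument — Lin used a ladle.
(b) Entailed — 'Lin shattered the mirror' is causative; it entails the inchoative 'the mirror shattered'.
(c) Entailed — the narrative places the shattering before the loading.
(d) Not entailed — Lin loaded the cart, not the mirror; the mirror belongs to the shattering event.
(e) Not entailed — Lin shattered the mirror, not the cart; the cart belongs to the loading event.
(f) Not entailed — 'was drawing' is progressive on an accomplishment; it does not entail the completed 'drew'.

(b), (c)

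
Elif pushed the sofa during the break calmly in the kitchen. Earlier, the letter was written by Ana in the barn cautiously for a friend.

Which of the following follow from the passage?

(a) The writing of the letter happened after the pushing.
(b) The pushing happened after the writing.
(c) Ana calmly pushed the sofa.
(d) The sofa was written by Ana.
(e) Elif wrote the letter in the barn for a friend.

(b)

(a) Not entailed — the narrative places the writing before the pushing, not after.
(b) Entailed — the narrative places the writing before the pushing.
(c) Not entailed — the passage has Elif pushing the sofa, not Ana.
(d) Not entailed — Ana wrote the letter, not the sofa; the sofa belongs to the pushing event.
(e) Not entailed — the passage has Ana writing the letter, not Elif.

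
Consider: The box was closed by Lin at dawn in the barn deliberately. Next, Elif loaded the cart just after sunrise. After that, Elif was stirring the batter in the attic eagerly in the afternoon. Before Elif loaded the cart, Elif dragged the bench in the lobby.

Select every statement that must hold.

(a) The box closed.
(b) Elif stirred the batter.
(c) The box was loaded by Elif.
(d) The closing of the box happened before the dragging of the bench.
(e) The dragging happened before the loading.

(a) Entailed — 'Lin closed the box' is causative; it entails the inchoative 'the box closed'.
(b) Entailed — 'stir' is an activity; 'was stirring' entails that some stirring happened, so 'stirred' holds.
(c) Not entailed — Elif loaded the cart, not the box; the box belongs to the closing event.
(d) Not entailed — the narrative doesn't order the closing relative to the dragging.
(e) Entailed — the narrative places the dragging before the loading.

(a), (b), (e)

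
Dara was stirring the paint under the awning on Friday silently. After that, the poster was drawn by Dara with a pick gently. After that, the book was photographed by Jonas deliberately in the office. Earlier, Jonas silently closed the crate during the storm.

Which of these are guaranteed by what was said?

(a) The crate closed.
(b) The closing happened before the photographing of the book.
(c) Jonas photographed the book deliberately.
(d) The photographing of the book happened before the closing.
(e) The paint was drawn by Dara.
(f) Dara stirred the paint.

(a), (b), (c), (f)

(a) Entailed — 'Jonas closed the crate' is causative; it entails the inchoative 'the crate closed'.
(b) Entailed — the narrative places the closing before the photographing.
(c) Entailed — the original entails any weakening of itself; this just drops 'in the office'.
(d) Not entailed — the narrative places the closing before the photographing, not after.
(e) Not entailed — Dara drew the poster, not the paint; the paint belongs to the stirring event.
(f) Entailed — 'stir' is an activity; 'was stirring' entails that some stirring happened, so 'stirred' holds.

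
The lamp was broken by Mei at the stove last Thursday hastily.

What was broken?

'the lamp' marks the patient of the breaking event.

the lamp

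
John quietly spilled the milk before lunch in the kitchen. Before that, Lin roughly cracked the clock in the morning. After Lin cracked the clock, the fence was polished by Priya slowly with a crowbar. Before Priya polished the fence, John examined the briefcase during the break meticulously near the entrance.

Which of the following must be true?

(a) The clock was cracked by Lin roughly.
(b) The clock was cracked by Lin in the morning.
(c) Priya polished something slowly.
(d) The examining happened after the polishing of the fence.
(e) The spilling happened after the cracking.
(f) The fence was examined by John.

(a), (b), (c), (e)

(a) Entailed — dropping 'in the morning' leaves a sub-description the original still satisfies.
(b) Entailed — this follows by dropping conjuncts from the cracking event's description.
(c) Entailed — dropping 'with a crowbar' and generalizing the patient leaves a sub-description the original still satisfies.
(d) Not entailed — the narrative places the examining before the polishing, not after.
(e) Entailed — the narrative places the cracking before the spilling.
(f) Not entailed — John examined the briefcase, not the fence; the fence belongs to the polishing event.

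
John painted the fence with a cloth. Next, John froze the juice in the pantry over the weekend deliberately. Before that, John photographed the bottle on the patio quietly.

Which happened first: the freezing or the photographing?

The connectives place the photographing before the freezing.

the photographing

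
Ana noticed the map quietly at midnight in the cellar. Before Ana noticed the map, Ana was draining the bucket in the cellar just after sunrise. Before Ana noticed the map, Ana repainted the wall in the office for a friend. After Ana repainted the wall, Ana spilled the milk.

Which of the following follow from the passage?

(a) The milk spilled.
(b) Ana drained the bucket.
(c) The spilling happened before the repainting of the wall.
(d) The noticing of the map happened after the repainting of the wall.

(a), (d)

(a) Entailed — 'Ana spilled the milk' is causative; it entails the inchoative 'the milk spilled'.
(b) Not entailed — 'was draining' is progressive on an accomplishment; it does not entail the completed 'drained'.
(c) Not entailed — the narrative places the repainting before the spilling, not after.
(d) Entailed — the narrative places the repainting before the noticing.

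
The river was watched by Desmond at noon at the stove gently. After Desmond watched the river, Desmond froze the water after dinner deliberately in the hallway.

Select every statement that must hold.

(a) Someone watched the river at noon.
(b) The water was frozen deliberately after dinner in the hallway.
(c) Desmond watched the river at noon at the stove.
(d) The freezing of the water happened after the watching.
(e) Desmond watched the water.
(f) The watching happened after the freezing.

(a), (b), (c), (d)

(a) Entailed — this follows by dropping conjuncts from the watching event's description.
(b) Entailed — generalizing the agent leaves a sub-description the original still satisfies.
(c) Entailed — this follows by dropping conjuncts from the watching event's description.
(d) Entailed — the narrative places the watching before the freezing.
(e) Not entailed — Desmond watched the river, not the water; the water belongs to the freezing event.
(f) Not entailed — the narrative places the watching before the freezing, not after.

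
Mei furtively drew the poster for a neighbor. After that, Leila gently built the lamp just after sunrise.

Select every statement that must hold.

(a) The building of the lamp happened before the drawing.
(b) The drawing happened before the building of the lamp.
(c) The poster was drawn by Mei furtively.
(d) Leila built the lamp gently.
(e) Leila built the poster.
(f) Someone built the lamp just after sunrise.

(a) Not entailed — the narrative places the drawing before the building, not after.
(b) Entailed — the narrative places the drawing before the building.
(c) Entailed — dropping 'for a neighbor' leaves a sub-description the original still satisfies.
(d) Entailed — the original entails any weakening of itself; this just drops 'just after sunrise'.
(e) Not entailed — Leila built the lamp, not the poster; the poster belongs to the drawing event.
(f) Entailed — the original entails any weakening of itself; this just drops 'gently' and generalizes the agent.

(b), (c), (d), (f)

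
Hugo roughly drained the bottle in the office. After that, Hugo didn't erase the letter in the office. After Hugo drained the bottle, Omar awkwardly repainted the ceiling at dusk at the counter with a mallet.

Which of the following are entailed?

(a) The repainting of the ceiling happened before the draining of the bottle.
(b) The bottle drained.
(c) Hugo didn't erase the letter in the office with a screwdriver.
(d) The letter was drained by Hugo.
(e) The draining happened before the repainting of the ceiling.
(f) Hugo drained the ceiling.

(a) Not entailed — the narrative places the draining before the repainting, not after.
(b) Entailed — 'Hugo drained the bottle' is causative; it entails the inchoative 'the bottle drained'.
(c) Entailed — under negation, adding a further restriction is entailed: if no such erasing event occurred, none occurred with a screwdriver either.
(d) Not entailed — Hugo drained the bottle, not the letter; the letter belongs to the erasing event.
(e) Entailed — the narrative places the draining before the repainting.
(f) Not entailed — Hugo drained the bottle, not the ceiling; the ceiling belongs to the repainting event.

(b), (c), (e)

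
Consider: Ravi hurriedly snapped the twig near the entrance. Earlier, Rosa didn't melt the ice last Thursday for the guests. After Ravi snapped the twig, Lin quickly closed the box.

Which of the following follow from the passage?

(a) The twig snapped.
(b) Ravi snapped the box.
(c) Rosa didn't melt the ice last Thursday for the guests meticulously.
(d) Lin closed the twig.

(a) Entailed — 'Ravi snapped the twig' is causative; it entails the inchoative 'the twig snapped'.
(b) Not entailed — Ravi snapped the twig, not the box; the box belongs to the closing event.
(c) Entailed — under negation, adding a further restriction is entailed: if no such melting event occurred, none occurred meticulously either.
(d) Not entailed — Lin closed the box, not the twig; the twig belongs to the snapping event.

(a), (c)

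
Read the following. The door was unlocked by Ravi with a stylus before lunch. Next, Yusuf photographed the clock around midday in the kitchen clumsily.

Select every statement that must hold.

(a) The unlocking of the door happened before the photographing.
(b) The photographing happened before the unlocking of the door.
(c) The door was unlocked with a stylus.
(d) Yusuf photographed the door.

(a) Entailed — the narrative places the unlocking before the photographing.
(b) Not entailed — the narrative places the unlocking before the photographing, not after.
(c) Entailed — every conjunct here is already in the original unlocking event.
(d) Not entailed — Yusuf photographed the clock, not the door; the door belongs to the unlocking event.

(a), (c)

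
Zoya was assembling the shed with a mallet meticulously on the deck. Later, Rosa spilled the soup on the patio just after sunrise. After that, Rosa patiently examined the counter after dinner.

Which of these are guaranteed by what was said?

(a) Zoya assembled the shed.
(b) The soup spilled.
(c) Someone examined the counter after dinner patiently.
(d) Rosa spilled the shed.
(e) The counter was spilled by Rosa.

(a) Not entailed — 'was assembling' is progressive on an accomplishment; it does not entail the completed 'assembled'.
(b) Entailed — 'Rosa spilled the soup' is causative; it entails the inchoative 'the soup spilled'.
(c) Entailed — the original entails any weakening of itself; this just generalizes the agent.
(d) Not entailed — Rosa spilled the soup, not the shed; the shed belongs to the assembling event.
(e) Not entailed — Rosa spilled the soup, not the counter; the counter belongs to the examining event.

(b), (c)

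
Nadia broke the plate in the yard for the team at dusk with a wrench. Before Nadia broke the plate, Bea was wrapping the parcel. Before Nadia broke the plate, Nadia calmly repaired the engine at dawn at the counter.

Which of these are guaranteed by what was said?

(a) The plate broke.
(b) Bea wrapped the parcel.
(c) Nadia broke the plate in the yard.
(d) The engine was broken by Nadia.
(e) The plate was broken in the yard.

(a), (c), (e)

(a) Entailed — 'Nadia broke the plate' is causative; it entails the inchoative 'the plate broke'.
(b) Not entailed — 'was wrapping' is progressive on an accomplishment; it does not entail the completed 'wrapped'.
(c) Entailed — this follows by dropping conjuncts from the breaking event's description.
(d) Not entailed — Nadia broke the plate, not the engine; the engine belongs to the repairing event.
(e) Entailed — dropping 'with a wrench', 'at dusk', 'for the team' and generalizing the agent leaves a sub-description the original still satisfies.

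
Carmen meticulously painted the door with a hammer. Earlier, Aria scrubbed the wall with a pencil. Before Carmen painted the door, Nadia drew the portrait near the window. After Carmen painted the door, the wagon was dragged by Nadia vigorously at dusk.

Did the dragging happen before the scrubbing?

no

The narrative orders the scrubbing before the dragging.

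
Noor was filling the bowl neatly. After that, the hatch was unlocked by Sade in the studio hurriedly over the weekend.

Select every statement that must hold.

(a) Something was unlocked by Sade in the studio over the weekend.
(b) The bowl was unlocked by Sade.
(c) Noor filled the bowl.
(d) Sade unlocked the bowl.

(a) Entailed — this follows by dropping conjuncts from the unlocking event's description.
(b) Not entailed — Sade unlocked the hatch, not the bowl; the bowl belongs to the filling event.
(c) Not entailed — 'was filling' is progressive on an accomplishment; it does not entail the completed 'filled'.
(d) Not entailed — Sade unlocked the hatch, not the bowl; the bowl belongs to the filling event.

(a)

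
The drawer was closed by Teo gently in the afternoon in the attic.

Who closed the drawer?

Teo

'Teo' marks the agent of the closing event.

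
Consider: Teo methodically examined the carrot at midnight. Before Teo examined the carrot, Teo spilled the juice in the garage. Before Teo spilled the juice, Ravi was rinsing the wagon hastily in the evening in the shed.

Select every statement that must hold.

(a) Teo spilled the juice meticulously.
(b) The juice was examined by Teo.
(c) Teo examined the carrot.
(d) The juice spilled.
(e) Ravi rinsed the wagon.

(a) Not entailed — 'meticulously' adds information not in the original event.
(b) Not entailed — Teo examined the carrot, not the juice; the juice belongs to the spilling event.
(c) Entailed — this follows by dropping conjuncts from the examining event's description.
(d) Entailed — 'Teo spilled the juice' is causative; it entails the inchoative 'the juice spilled'.
(e) Entailed — 'rinse' is an activity; 'was rinsing' entails that some rinsing happened, so 'rinsed' holds.

(c), (d), (e)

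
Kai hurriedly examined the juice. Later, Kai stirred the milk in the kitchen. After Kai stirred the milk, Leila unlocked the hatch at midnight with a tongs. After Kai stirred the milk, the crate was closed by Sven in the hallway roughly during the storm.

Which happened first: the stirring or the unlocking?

the stirring

The connectives place the stirring before the unlocking.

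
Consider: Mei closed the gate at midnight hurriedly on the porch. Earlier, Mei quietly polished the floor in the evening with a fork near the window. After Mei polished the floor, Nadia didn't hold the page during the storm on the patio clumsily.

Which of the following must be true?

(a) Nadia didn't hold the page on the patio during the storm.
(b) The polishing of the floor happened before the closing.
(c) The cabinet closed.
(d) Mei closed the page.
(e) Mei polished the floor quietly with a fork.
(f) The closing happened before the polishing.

(a) Not entailed — dropping 'clumsily' under negation is not valid — the original leaves open that Nadia held the page some other way.
(b) Entailed — the narrative places the polishing before the closing.
(c) Not entailed — the gate is what closed, not the cabinet.
(d) Not entailed — Mei closed the gate, not the page; the page belongs to the holding event.
(e) Entailed — the original entails any weakening of itself; this just drops 'near the window', 'in the evening'.
(f) Not entailed — the narrative places the polishing before the closing, not after.

(b), (e)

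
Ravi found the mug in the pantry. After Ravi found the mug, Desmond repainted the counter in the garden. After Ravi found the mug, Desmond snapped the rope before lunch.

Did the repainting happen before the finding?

no

The narrative orders the finding before the repainting.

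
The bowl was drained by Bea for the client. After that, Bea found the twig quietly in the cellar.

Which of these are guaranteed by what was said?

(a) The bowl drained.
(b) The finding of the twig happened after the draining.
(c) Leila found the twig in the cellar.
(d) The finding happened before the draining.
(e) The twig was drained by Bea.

(a), (b)

(a) Entailed — 'Bea drained the bowl' is causative; it entails the inchoative 'the bowl drained'.
(b) Entailed — the narrative places the draining before the finding.
(c) Not entailed — the passage has Bea finding the twig, not Leila.
(d) Not entailed — the narrative places the draining before the finding, not after.
(e) Not entailed — Bea drained the bowl, not the twig; the twig belongs to the finding event.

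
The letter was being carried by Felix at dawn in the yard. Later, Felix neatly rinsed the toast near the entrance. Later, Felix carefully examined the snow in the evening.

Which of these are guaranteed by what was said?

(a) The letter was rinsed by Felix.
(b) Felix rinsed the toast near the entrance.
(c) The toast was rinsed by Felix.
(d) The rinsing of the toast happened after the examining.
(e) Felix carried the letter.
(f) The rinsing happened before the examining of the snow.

(a) Not entailed — Felix rinsed the toast, not the letter; the letter belongs to the carrying event.
(b) Entailed — this follows by dropping conjuncts from the rinsing event's description.
(c) Entailed — this follows by dropping conjuncts from the rinsing event's description.
(d) Not entailed — the narrative places the rinsing before the examining, not after.
(e) Entailed — 'carry' is an activity; 'was carrying' entails that some carrying happened, so 'carried' holds.
(f) Entailed — the narrative places the rinsing before the examining.

(b), (c), (e), (f)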